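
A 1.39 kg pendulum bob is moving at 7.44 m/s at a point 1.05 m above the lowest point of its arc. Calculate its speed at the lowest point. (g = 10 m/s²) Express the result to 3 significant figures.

v = 8.74 m/s

Energy conservation between the two points: ½mv₀² + mgh = ½mv²
v² = v₀² + 2gh = (7.44)² + 2(10)(1.05) = 76.354
v = √76.354 = 8.738 m/s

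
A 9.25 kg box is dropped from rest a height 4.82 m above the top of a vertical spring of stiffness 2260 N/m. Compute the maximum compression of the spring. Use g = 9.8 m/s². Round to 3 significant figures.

Let x be the compression. The total drop is H + x, and the box is instantaneously at rest at max compression, so energy conservation gives:
mg(H + x) = ½kx²
½(2260)x² − (9.25)(9.8)x − (9.25)(9.8)(4.82) = 0
1130x² − 90.65x − 436.9 = 0
x = [90.65 + √(8217 + 1.9749e+06)]/(2 × 1130) = 0.6632 m

x = 0.663 m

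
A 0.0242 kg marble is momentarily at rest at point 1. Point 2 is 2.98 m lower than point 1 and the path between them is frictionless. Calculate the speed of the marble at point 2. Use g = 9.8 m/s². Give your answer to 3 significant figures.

Mechanical energy is conserved (no friction): mgh = ½mv²
v = √(2gh) = √(2 × 9.8 × 2.98) = √58.408 = 7.643 m/s

v = 7.64 m/s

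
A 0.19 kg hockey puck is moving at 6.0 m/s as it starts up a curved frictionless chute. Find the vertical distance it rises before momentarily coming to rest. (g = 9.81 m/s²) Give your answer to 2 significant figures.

h = 1.8 m

By energy conservation, ½mv² = mgh
h = v²/(2g) = 6.0²/(2 × 9.81) = 1.835 m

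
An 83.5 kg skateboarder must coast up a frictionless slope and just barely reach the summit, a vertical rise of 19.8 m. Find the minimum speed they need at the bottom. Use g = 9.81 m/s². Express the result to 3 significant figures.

At the top they are momentarily at rest, so all KE converts to PE: ½mv² = mgh
v = √(2gh) = √(2 × 9.81 × 19.8) = 19.71 m/s

v = 19.7 m/s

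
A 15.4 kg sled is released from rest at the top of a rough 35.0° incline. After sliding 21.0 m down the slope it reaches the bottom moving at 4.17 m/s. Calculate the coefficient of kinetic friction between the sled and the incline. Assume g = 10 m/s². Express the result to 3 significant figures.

mgh = ½mv² + μ_k (mg cosθ) L, with h = L sinθ
mgL sinθ = 1854.9 J; ½mv² = 133.89 J
W_f = 1854.9 − 133.89 = 1721 J
μ_k = W_f/(mg cosθ · L) = 1721/(126.1 × 21.0) = 0.6497

μ_k = 0.650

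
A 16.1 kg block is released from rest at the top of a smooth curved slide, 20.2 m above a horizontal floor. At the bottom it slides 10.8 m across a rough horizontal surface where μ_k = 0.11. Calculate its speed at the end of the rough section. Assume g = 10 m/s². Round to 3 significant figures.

v = 19.5 m/s

Applying the work–energy principle:
mgh = ½mv² + μ_k m g d
W_f = μ_k mg d = (0.11)(16.1)(10)(10.8) = 191.3 J
½mv² = mgh − W_f = 3252.2 − 191.3 = 3060.9 J
v = √(2 × 3060.9/16.1) = 19.50 m/s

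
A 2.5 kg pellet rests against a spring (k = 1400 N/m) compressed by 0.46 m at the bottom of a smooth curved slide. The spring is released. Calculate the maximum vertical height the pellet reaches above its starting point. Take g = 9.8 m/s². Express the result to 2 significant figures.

Energy conservation from release to the highest point: ½kx² = mgh
h = kx²/(2mg) = (1400)(0.46)²/(2 × 2.5 × 9.8) = 6.046 m

h = 6.0 m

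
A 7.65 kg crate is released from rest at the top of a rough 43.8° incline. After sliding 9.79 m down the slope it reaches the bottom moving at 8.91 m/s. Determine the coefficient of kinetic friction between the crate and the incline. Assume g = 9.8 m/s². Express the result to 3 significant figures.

μ_k = 0.386

Energy balance down the incline: mg L sinθ − ½mv² = μ_k (mg cosθ) L
mgL sinθ = 508.00 J; ½mv² = 303.66 J
W_f = 508.00 − 303.66 = 204.3 J
μ_k = W_f/(mg cosθ · L) = 204.3/(54.11 × 9.79) = 0.3857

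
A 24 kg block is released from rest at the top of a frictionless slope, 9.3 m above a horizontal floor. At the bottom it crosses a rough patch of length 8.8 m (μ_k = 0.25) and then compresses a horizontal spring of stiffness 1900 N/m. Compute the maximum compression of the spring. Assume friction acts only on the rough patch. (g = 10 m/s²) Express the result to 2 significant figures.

Initial energy: E₁ = mgh = (24)(10)(9.3) = 2232.0 J
Friction removes W_f = μ_k mg d = (0.25)(24)(10)(8.8) = 528.0 J
Energy reaching the spring: E = 2232.0 − 528.0 = 1704.0 J
At max compression ½kx² = E ⇒ x = √(2E/k) = √(2 × 1704.0/1900) = 1.339 m

x = 1.3 m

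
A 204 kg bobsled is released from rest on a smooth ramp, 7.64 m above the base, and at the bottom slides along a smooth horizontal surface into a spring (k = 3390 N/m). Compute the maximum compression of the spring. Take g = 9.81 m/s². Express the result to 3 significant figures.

At max compression the bobsled is momentarily at rest: mgh = ½kx²
x = √(2mgh/k) = √(2 × 204 × 9.81 × 7.64 / 3390) = 3.003 m

x = 3.00 m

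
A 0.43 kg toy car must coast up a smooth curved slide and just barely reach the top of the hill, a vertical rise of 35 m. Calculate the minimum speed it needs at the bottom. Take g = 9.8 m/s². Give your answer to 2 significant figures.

At the top it is momentarily at rest, so all KE converts to PE: ½mv² = mgh
v = √(2gh) = √(2 × 9.8 × 35) = 26.19 m/s

v = 26 m/s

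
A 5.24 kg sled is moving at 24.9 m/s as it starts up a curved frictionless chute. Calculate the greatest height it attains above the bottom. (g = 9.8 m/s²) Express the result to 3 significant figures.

Setting KE at the bottom equal to PE gained: ½mv² = mgh
h = v²/(2g) = 24.9²/(2 × 9.8) = 31.63 m

h = 31.6 m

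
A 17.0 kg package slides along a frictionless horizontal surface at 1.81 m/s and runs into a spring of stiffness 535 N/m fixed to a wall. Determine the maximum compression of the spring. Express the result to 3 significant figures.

x = 0.323 m

All KE is stored as spring PE at maximum compression: ½mv² = ½kx²
x = v√(m/k) = 1.81 × √(17.0/535) = 0.3226 m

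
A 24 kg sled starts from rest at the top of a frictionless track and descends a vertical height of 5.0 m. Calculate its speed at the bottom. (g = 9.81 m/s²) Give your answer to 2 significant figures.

v = 9.9 m/s

By conservation of mechanical energy, mgh = ½mv²
v = √(2gh) = √(2 × 9.81 × 5.0) = √98.100 = 9.905 m/s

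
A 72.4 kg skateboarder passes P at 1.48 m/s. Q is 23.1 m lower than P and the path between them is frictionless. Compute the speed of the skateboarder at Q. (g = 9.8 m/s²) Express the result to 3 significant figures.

v = 21.3 m/s

Equating total energy at the two states: ½mv₀² + mgh = ½mv²
The mass cancels from both sides.
v² = v₀² + 2gh = (1.48)² + 2(9.8)(23.1) = 454.95
v = √454.95 = 21.33 m/s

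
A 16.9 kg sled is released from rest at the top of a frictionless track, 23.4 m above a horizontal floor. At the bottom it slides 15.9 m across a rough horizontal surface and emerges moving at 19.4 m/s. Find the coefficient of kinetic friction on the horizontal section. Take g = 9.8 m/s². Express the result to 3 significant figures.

μ_k = 0.264

Applying the work–energy principle:
mgh = ½mv² + μ_k m g d
mgh = 3875.5 J; ½mv² = 3180.2 J
W_f = 3875.5 − 3180.2 = 695.3 J
μ_k = W_f/(mg·d) = 695.3/(165.6 × 15.9) = 0.2640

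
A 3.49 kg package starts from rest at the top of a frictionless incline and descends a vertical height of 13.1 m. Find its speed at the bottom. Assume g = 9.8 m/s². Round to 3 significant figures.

Energy conservation between the two points: mgh = ½mv²
The mass cancels from both sides.
v = √(2gh) = √(2 × 9.8 × 13.1) = √256.76 = 16.02 m/s

v = 16.0 m/s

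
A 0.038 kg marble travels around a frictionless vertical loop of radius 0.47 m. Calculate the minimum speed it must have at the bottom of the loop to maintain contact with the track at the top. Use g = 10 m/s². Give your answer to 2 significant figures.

v = 4.8 m/s

At the top: mg = mv_top²/r ⇒ v_top² = gr = 4.700 m²/s²
Energy from bottom to top (height 2r): ½mv_bot² = ½mv_top² + mg(2r)
v_bot² = gr + 4gr = 5gr = 23.50
v_bot = √(5gr) = 4.848 m/s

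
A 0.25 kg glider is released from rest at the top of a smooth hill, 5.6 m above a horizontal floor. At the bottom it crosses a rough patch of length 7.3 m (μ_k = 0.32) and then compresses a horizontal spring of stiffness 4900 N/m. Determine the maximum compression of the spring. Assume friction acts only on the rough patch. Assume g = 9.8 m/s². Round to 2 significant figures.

x = 0.057 m

Initial energy: E₁ = mgh = (0.25)(9.8)(5.6) = 13.720 J
Friction removes W_f = μ_k mg d = (0.32)(0.25)(9.8)(7.3) = 5.723 J
Energy reaching the spring: E = 13.720 − 5.723 = 7.9968 J
At max compression ½kx² = E ⇒ x = √(2E/k) = √(2 × 7.9968/4900) = 0.05713 m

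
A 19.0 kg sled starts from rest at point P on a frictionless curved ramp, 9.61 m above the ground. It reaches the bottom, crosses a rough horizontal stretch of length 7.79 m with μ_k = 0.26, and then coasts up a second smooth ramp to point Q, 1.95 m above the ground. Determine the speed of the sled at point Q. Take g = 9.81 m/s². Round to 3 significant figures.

v = 10.5 m/s

Energy at P: mgh₁ = (19.0)(9.81)(9.61) = 1791.2 J
Friction loss: W_f = μ_k mg d = 377.5 J
At Q: ½mv² + mgh₂ = mgh₁ − W_f
½mv² = 1791.2 − 377.5 − 363.46 = 1050.2 J
v = √(2 × 1050.2/19.0) = 10.51 m/s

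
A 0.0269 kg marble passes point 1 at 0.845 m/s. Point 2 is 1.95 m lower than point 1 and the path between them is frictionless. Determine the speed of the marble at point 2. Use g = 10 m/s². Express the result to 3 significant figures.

v = 6.30 m/s

By conservation of mechanical energy, ½mv₀² + mgh = ½mv²
v² = v₀² + 2gh = (0.845)² + 2(10)(1.95) = 39.714
v = √39.714 = 6.302 m/s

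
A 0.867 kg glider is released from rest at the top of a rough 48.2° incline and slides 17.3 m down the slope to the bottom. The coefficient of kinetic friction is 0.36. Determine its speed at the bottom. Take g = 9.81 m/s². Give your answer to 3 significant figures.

Taking the bottom as reference, mgh = ½mv² + μ_k N L with h = L sinθ, N = mg cosθ:
mgh = mgL sinθ = (0.867)(9.81)(17.3)sin48.2° = 109.69 J
W_f = μ_k mg cosθ · L = (0.36)(0.867)(9.81)cos48.2°·17.3 = 35.31 J
½mv² = 109.69 − 35.31 = 74.383 J
v = √(2 × 74.383/0.867) = 13.10 m/s

v = 13.1 m/s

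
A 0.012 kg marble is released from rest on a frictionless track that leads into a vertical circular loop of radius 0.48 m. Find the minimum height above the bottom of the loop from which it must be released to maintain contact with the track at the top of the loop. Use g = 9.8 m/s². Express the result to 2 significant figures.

At the top, for minimum speed gravity alone supplies the centripetal force: mg = mv_top²/r ⇒ v_top² = gr = 4.704 m²/s²
Energy conservation from release height h to the top (height 2r): mgh = ½mv_top² + mg(2r)
h = v_top²/(2g) + 2r = r/2 + 2r = 5r/2 = 1.200 m

h = 1.2 m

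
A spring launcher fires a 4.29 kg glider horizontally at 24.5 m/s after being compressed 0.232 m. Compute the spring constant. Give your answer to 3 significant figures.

Spring PE at full compression equals KE at release: ½kx² = ½mv²
k = mv²/x² = (4.29)(24.5)²/(0.232)² = 47842 N/m

k = 47800 N/m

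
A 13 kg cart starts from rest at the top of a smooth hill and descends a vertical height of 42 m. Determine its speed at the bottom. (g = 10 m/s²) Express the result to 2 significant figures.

By conservation of mechanical energy, mgh = ½mv²
The mass cancels from both sides.
v = √(2gh) = √(2 × 10 × 42) = √840.00 = 28.98 m/s

v = 29 m/s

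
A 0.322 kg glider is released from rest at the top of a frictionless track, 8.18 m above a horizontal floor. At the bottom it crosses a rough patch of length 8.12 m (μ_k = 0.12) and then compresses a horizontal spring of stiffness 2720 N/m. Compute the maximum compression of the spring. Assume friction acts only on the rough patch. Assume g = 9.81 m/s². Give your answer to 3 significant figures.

x = 0.129 m

Initial energy: E₁ = mgh = (0.322)(9.81)(8.18) = 25.839 J
Friction removes W_f = μ_k mg d = (0.12)(0.322)(9.81)(8.12) = 3.078 J
Energy reaching the spring: E = 25.839 − 3.078 = 22.761 J
At max compression ½kx² = E ⇒ x = √(2E/k) = √(2 × 22.761/2720) = 0.1294 m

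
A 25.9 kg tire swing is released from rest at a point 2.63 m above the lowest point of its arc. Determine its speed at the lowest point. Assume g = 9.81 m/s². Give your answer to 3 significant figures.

v = 7.18 m/s

Equating total energy at the two states: mgh = ½mv²
v = √(2gh) = √(2 × 9.81 × 2.63) = √51.601 = 7.183 m/s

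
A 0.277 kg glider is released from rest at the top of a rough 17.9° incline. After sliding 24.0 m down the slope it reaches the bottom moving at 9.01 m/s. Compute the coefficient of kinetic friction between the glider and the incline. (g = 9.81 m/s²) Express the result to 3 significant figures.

μ_k = 0.142

mgh = ½mv² + μ_k (mg cosθ) L, with h = L sinθ
mgL sinθ = 20.045 J; ½mv² = 11.243 J
W_f = 20.045 − 11.243 = 8.801 J
μ_k = W_f/(mg cosθ · L) = 8.801/(2.586 × 24.0) = 0.1418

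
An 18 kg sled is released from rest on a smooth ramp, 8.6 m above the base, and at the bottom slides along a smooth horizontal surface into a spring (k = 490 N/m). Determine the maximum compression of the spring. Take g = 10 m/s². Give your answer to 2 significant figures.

Gravitational PE at the top equals spring PE at max compression: mgh = ½kx²
x = √(2mgh/k) = √(2 × 18 × 10 × 8.6 / 490) = 2.514 m

x = 2.5 m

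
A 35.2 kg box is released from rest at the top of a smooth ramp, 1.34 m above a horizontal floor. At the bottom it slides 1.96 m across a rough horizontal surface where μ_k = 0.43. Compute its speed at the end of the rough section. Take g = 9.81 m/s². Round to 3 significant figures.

v = 3.12 m/s

Energy bookkeeping (friction removes W_f = μ_k N d):
mgh = ½mv² + μ_k m g d
W_f = μ_k mg d = (0.43)(35.2)(9.81)(1.96) = 291.0 J
½mv² = mgh − W_f = 462.72 − 291.0 = 171.69 J
v = √(2 × 171.69/35.2) = 3.123 m/s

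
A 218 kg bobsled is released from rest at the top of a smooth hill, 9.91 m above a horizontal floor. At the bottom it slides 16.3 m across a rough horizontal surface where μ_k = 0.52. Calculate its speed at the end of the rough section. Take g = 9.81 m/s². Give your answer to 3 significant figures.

v = 5.30 m/s

Energy bookkeeping (friction removes W_f = μ_k N d):
mgh = ½mv² + μ_k m g d
W_f = μ_k mg d = (0.52)(218)(9.81)(16.3) = 18127 J
½mv² = mgh − W_f = 21193 − 18127 = 3066.7 J
v = √(2 × 3066.7/218) = 5.304 m/s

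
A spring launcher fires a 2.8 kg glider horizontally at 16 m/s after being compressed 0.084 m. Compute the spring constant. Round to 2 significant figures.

k = 100000 N/m

Spring PE at full compression equals KE at release: ½kx² = ½mv²
k = mv²/x² = (2.8)(16)²/(0.084)² = 101587 N/m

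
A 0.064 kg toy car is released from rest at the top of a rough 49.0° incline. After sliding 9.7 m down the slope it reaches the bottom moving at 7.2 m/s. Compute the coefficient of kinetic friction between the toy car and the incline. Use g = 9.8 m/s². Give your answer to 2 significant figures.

mgh = ½mv² + μ_k (mg cosθ) L, with h = L sinθ
mgL sinθ = 4.5915 J; ½mv² = 1.6589 J
W_f = 4.5915 − 1.6589 = 2.933 J
μ_k = W_f/(mg cosθ · L) = 2.933/(0.4115 × 9.7) = 0.7348

μ_k = 0.73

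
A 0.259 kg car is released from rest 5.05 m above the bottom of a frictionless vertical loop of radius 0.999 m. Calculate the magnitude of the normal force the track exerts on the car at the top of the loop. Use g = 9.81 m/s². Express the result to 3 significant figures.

N = 13.0 N

Energy from release to top (height 2r): mgh = ½mv_top² + mg(2r)
v_top² = 2g(h − 2r) = 2(9.81)(5.05 − 1.998) = 59.880 m²/s²
At the top, both N and weight point toward the centre: N + mg = mv_top²/r
N = m(v_top²/r − g) = 0.259(59.880/0.999 − 9.81) = 12.98 N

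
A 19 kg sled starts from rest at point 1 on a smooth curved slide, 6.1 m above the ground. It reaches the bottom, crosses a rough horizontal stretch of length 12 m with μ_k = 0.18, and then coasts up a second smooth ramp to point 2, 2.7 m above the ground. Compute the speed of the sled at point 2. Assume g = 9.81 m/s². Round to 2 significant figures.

v = 4.9 m/s

Energy at 1: mgh₁ = (19)(9.81)(6.1) = 1137.0 J
Friction loss: W_f = μ_k mg d = 402.6 J
At 2: ½mv² + mgh₂ = mgh₁ − W_f
½mv² = 1137.0 − 402.6 − 503.25 = 231.12 J
v = √(2 × 231.12/19) = 4.932 m/s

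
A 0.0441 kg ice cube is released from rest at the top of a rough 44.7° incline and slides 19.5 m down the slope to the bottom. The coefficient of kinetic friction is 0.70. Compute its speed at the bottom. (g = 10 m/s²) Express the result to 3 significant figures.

v = 8.96 m/s

Energy: mgh = ½mv² + W_f, with h = L sinθ and W_f = μ_k (mg cosθ) L
mgh = mgL sinθ = (0.0441)(10)(19.5)sin44.7° = 6.0488 J
W_f = μ_k mg cosθ · L = (0.70)(0.0441)(10)cos44.7°·19.5 = 4.279 J
½mv² = 6.0488 − 4.279 = 1.7701 J
v = √(2 × 1.7701/0.0441) = 8.960 m/s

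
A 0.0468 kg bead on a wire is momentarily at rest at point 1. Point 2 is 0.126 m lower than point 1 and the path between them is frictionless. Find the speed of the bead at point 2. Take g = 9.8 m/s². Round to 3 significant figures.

v = 1.57 m/s

Mechanical energy is conserved (no friction): mgh = ½mv²
The mass cancels from both sides.
v = √(2gh) = √(2 × 9.8 × 0.126) = √2.4696 = 1.571 m/s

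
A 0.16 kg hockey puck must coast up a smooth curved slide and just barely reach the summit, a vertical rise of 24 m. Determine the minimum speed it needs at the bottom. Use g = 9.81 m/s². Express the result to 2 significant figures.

v = 22 m/s

At the top it is momentarily at rest, so all KE converts to PE: ½mv² = mgh
v = √(2gh) = √(2 × 9.81 × 24) = 21.70 m/s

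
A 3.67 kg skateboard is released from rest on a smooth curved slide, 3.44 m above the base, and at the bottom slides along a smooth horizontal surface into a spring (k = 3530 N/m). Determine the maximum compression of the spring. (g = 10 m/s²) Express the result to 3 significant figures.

Gravitational PE at the top equals spring PE at max compression: mgh = ½kx²
x = √(2mgh/k) = √(2 × 3.67 × 10 × 3.44 / 3530) = 0.2674 m

x = 0.267 m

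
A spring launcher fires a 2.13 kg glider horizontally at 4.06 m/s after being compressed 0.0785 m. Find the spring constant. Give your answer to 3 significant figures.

k = 5700 N/m

Spring PE at full compression equals KE at release: ½kx² = ½mv²
k = mv²/x² = (2.13)(4.06)²/(0.0785)² = 5698 N/m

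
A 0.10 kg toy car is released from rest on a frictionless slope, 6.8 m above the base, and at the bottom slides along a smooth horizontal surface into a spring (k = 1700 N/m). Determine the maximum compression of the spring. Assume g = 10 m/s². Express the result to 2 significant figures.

At max compression the car is momentarily at rest: mgh = ½kx²
x = √(2mgh/k) = √(2 × 0.10 × 10 × 6.8 / 1700) = 0.08944 m

x = 0.089 m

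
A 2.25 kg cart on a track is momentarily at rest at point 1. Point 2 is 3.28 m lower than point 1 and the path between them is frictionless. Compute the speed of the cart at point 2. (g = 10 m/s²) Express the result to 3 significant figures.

v = 8.10 m/s

By conservation of mechanical energy, mgh = ½mv²
v = √(2gh) = √(2 × 10 × 3.28) = √65.600 = 8.099 m/s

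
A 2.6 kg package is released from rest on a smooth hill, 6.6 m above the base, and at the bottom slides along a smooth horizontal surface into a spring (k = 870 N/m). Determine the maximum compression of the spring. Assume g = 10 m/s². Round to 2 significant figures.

x = 0.63 m

Energy conservation (no friction) from release to max compression: mgh = ½kx²
x = √(2mgh/k) = √(2 × 2.6 × 10 × 6.6 / 870) = 0.6281 m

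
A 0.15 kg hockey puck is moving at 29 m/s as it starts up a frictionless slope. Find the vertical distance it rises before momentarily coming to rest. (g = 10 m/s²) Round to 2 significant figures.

Setting KE at the bottom equal to PE gained: ½mv² = mgh
h = v²/(2g) = 29²/(2 × 10) = 42.05 m

h = 42 m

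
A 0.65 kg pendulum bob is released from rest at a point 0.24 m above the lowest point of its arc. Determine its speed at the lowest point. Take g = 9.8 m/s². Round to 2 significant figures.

Equating total energy at the two states: mgh = ½mv²
v = √(2gh) = √(2 × 9.8 × 0.24) = √4.7040 = 2.169 m/s

v = 2.2 m/s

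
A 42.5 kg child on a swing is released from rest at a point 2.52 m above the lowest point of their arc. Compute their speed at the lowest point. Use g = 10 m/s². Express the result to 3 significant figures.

v = 7.10 m/s

Equating total energy at the two states: mgh = ½mv²
The mass cancels from both sides.
v = √(2gh) = √(2 × 10 × 2.52) = √50.400 = 7.099 m/s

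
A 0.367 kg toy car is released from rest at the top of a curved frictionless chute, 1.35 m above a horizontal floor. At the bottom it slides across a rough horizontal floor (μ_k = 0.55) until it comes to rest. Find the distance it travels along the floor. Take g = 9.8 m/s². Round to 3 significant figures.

d = 2.45 m

Energy at the top = energy at the end + work done against friction:
At rest all PE has been dissipated by friction: mgh = μ_k m g d
d = h/μ_k = 1.35/0.55 = 2.455 m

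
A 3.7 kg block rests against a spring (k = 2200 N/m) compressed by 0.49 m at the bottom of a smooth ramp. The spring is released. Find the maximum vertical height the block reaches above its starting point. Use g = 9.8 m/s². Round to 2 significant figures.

h = 7.3 m

At maximum height the block is at rest, so ½kx² = mgh
h = kx²/(2mg) = (2200)(0.49)²/(2 × 3.7 × 9.8) = 7.284 m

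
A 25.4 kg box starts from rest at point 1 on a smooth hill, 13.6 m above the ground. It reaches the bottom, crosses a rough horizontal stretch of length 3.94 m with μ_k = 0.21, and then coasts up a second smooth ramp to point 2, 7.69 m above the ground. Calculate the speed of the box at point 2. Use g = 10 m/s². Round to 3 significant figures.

v = 10.1 m/s

Energy at 1: mgh₁ = (25.4)(10)(13.6) = 3454.4 J
Friction loss: W_f = μ_k mg d = 210.2 J
At 2: ½mv² + mgh₂ = mgh₁ − W_f
½mv² = 3454.4 − 210.2 − 1953.3 = 1291.0 J
v = √(2 × 1291.0/25.4) = 10.08 m/s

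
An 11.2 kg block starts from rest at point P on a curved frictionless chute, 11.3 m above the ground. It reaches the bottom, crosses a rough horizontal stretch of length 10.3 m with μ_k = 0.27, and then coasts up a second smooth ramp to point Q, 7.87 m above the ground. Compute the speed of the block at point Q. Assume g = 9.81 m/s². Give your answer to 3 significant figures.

v = 3.57 m/s

Energy at P: mgh₁ = (11.2)(9.81)(11.3) = 1241.6 J
Friction loss: W_f = μ_k mg d = 305.6 J
At Q: ½mv² + mgh₂ = mgh₁ − W_f
½mv² = 1241.6 − 305.6 − 864.69 = 71.307 J
v = √(2 × 71.307/11.2) = 3.568 m/s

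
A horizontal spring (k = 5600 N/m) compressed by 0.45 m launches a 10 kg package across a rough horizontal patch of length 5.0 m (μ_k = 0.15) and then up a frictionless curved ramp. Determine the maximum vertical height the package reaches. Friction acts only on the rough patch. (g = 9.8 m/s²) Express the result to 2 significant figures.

h = 5.0 m

Spring energy: E₀ = ½kx² = ½(5600)(0.45)² = 567.00 J
Friction: W_f = μ_k mg d = (0.15)(10)(9.8)(5.0) = 73.50 J
Energy at base of ramp: E = 567.00 − 73.50 = 493.50 J
At max height all remaining energy is PE: mgh = E ⇒ h = E/(mg) = 493.50/(10 × 9.8) = 5.036 m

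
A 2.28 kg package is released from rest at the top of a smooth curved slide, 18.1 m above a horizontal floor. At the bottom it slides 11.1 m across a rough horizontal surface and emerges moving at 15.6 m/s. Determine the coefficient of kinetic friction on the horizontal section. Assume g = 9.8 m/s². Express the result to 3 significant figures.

Energy at the top = energy at the end + work done against friction:
mgh = ½mv² + μ_k m g d
mgh = 404.43 J; ½mv² = 277.43 J
W_f = 404.43 − 277.43 = 127.0 J
μ_k = W_f/(mg·d) = 127.0/(22.34 × 11.1) = 0.5120

μ_k = 0.512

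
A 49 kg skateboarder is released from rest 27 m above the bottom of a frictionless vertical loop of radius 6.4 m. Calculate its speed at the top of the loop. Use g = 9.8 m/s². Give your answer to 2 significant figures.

v = 17 m/s

Energy conservation: mgh = ½mv_top² + mg(2r)
v_top² = 2g(h − 2r) = 2(9.8)(27 − 12.80) = 278.3
v_top = 16.68 m/s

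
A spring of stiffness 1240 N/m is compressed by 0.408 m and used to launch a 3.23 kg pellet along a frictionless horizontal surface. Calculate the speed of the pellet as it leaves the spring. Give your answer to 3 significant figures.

v = 7.99 m/s

Conservation of energy: ½kx² = ½mv²
v = x√(k/m) = 0.408 × √(1240/3.23) = 7.994 m/s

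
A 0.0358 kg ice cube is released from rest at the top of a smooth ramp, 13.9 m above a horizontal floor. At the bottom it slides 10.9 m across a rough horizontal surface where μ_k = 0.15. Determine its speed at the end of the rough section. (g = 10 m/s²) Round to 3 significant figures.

v = 15.7 m/s

Applying the work–energy principle:
mgh = ½mv² + μ_k m g d
W_f = μ_k mg d = (0.15)(0.0358)(10)(10.9) = 0.5853 J
½mv² = mgh − W_f = 4.9762 − 0.5853 = 4.3909 J
v = √(2 × 4.3909/0.0358) = 15.66 m/s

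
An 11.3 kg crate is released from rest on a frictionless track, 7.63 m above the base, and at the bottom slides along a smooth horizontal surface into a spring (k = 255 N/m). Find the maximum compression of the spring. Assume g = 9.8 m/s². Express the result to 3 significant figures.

Energy conservation (no friction) from release to max compression: mgh = ½kx²
x = √(2mgh/k) = √(2 × 11.3 × 9.8 × 7.63 / 255) = 2.574 m

x = 2.57 m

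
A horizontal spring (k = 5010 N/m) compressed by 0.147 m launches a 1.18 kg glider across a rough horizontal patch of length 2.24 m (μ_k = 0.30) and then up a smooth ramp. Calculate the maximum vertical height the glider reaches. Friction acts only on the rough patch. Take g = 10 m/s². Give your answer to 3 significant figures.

h = 3.92 m

Spring energy: E₀ = ½kx² = ½(5010)(0.147)² = 54.131 J
Friction: W_f = μ_k mg d = (0.30)(1.18)(10)(2.24) = 7.930 J
Energy at base of ramp: E = 54.131 − 7.930 = 46.201 J
At max height all remaining energy is PE: mgh = E ⇒ h = E/(mg) = 46.201/(1.18 × 10) = 3.915 m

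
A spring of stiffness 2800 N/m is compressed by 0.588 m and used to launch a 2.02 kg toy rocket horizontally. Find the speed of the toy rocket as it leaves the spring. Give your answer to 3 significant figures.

v = 21.9 m/s

Conservation of energy: ½kx² = ½mv²
v = x√(k/m) = 0.588 × √(2800/2.02) = 21.89 m/s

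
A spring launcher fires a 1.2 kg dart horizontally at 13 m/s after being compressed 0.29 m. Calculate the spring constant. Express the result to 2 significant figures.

k = 2400 N/m

Spring PE at full compression equals KE at release: ½kx² = ½mv²
k = mv²/x² = (1.2)(13)²/(0.29)² = 2411 N/m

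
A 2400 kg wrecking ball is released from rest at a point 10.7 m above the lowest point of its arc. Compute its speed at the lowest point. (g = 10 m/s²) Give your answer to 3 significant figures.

By conservation of mechanical energy, mgh = ½mv²
v = √(2gh) = √(2 × 10 × 10.7) = √214.00 = 14.63 m/s

v = 14.6 m/s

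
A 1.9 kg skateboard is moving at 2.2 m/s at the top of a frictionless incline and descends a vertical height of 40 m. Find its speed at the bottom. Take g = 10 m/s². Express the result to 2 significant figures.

By conservation of mechanical energy, ½mv₀² + mgh = ½mv²
v² = v₀² + 2gh = (2.2)² + 2(10)(40) = 804.84
v = √804.84 = 28.37 m/s

v = 28 m/s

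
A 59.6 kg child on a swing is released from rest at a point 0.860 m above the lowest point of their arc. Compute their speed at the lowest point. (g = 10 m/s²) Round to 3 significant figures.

Energy conservation between the two points: mgh = ½mv²
The mass cancels from both sides.
v = √(2gh) = √(2 × 10 × 0.860) = √17.200 = 4.147 m/s

v = 4.15 m/s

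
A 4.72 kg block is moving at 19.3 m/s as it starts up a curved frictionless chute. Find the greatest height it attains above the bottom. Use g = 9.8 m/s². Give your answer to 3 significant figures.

h = 19.0 m

By energy conservation, ½mv² = mgh
h = v²/(2g) = 19.3²/(2 × 9.8) = 19.00 m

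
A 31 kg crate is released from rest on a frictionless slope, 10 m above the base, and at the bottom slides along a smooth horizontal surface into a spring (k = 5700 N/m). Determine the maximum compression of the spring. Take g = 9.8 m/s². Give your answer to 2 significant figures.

x = 1.0 m

Gravitational PE at the top equals spring PE at max compression: mgh = ½kx²
x = √(2mgh/k) = √(2 × 31 × 9.8 × 10 / 5700) = 1.032 m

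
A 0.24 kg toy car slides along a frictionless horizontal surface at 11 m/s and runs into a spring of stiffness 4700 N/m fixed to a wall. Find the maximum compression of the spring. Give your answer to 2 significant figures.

x = 0.079 m

All KE is stored as spring PE at maximum compression: ½mv² = ½kx²
x = v√(m/k) = 11 × √(0.24/4700) = 0.07860 m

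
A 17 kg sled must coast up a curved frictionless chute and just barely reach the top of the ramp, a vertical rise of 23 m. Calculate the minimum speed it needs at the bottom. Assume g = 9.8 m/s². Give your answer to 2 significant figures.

At the top it is momentarily at rest, so all KE converts to PE: ½mv² = mgh
v = √(2gh) = √(2 × 9.8 × 23) = 21.23 m/s

v = 21 m/s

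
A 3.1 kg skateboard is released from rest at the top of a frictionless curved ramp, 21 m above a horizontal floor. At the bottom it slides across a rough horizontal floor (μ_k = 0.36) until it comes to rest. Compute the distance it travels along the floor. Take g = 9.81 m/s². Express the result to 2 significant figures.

Energy at the top = energy at the end + work done against friction:
At rest all PE has been dissipated by friction: mgh = μ_k m g d
d = h/μ_k = 21/0.36 = 58.33 m

d = 58 m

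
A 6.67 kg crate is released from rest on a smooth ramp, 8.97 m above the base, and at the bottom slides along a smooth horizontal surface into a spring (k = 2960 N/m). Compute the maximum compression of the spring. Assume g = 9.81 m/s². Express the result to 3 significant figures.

At max compression the crate is momentarily at rest: mgh = ½kx²
x = √(2mgh/k) = √(2 × 6.67 × 9.81 × 8.97 / 2960) = 0.6297 m

x = 0.630 m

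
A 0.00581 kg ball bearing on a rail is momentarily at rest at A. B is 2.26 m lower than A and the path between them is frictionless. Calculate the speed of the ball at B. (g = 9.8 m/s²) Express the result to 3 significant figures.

Equating total energy at the two states: mgh = ½mv²
v = √(2gh) = √(2 × 9.8 × 2.26) = √44.296 = 6.656 m/s

v = 6.66 m/s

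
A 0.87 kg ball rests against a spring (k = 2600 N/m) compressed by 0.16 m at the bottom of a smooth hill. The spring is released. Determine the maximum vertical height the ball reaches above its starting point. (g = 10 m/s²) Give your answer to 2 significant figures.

h = 3.8 m

Energy conservation from release to the highest point: ½kx² = mgh
h = kx²/(2mg) = (2600)(0.16)²/(2 × 0.87 × 10) = 3.825 m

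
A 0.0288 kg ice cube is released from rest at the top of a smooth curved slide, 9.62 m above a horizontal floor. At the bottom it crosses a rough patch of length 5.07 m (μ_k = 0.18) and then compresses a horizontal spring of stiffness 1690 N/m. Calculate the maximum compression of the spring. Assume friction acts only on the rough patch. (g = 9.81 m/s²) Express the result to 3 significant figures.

x = 0.0540 m

Initial energy: E₁ = mgh = (0.0288)(9.81)(9.62) = 2.7179 J
Friction removes W_f = μ_k mg d = (0.18)(0.0288)(9.81)(5.07) = 0.2578 J
Energy reaching the spring: E = 2.7179 − 0.2578 = 2.4601 J
At max compression ½kx² = E ⇒ x = √(2E/k) = √(2 × 2.4601/1690) = 0.05396 m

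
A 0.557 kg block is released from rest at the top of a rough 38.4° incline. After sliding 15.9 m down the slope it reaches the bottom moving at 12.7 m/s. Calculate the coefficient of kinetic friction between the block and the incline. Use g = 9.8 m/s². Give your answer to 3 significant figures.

μ_k = 0.132

mgh = ½mv² + μ_k (mg cosθ) L, with h = L sinθ
mgL sinθ = 53.910 J; ½mv² = 44.919 J
W_f = 53.910 − 44.919 = 8.991 J
μ_k = W_f/(mg cosθ · L) = 8.991/(4.278 × 15.9) = 0.1322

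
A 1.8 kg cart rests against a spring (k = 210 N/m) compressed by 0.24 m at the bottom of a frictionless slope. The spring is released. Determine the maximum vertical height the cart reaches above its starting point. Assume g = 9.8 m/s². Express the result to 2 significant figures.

Energy conservation from release to the highest point: ½kx² = mgh
h = kx²/(2mg) = (210)(0.24)²/(2 × 1.8 × 9.8) = 0.3429 m

h = 0.34 m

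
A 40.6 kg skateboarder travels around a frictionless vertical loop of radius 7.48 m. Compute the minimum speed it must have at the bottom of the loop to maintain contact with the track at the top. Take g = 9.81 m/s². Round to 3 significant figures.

At the top: mg = mv_top²/r ⇒ v_top² = gr = 73.38 m²/s²
Energy from bottom to top (height 2r): ½mv_bot² = ½mv_top² + mg(2r)
v_bot² = gr + 4gr = 5gr = 366.9
v_bot = √(5gr) = 19.15 m/s

v = 19.2 m/s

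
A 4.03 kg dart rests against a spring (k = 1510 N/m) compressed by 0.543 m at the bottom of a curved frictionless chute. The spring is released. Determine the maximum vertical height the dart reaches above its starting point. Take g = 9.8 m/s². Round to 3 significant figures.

h = 5.64 m

At maximum height the dart is at rest, so ½kx² = mgh
h = kx²/(2mg) = (1510)(0.543)²/(2 × 4.03 × 9.8) = 5.637 m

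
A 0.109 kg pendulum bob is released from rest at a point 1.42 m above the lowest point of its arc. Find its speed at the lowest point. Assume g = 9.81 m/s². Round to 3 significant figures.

Energy conservation between the two points: mgh = ½mv²
v = √(2gh) = √(2 × 9.81 × 1.42) = √27.860 = 5.278 m/s

v = 5.28 m/s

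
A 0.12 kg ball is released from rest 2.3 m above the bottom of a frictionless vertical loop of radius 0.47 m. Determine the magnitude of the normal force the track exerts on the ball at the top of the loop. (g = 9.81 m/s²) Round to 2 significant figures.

N = 5.6 N

Energy from release to top (height 2r): mgh = ½mv_top² + mg(2r)
v_top² = 2g(h − 2r) = 2(9.81)(2.3 − 0.9400) = 26.683 m²/s²
At the top, both N and weight point toward the centre: N + mg = mv_top²/r
N = m(v_top²/r − g) = 0.12(26.683/0.47 − 9.81) = 5.636 N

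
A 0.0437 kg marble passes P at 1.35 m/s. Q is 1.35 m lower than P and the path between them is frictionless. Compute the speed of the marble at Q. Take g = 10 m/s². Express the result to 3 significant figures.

Energy conservation between the two points: ½mv₀² + mgh = ½mv²
The mass cancels from both sides.
v² = v₀² + 2gh = (1.35)² + 2(10)(1.35) = 28.823
v = √28.823 = 5.369 m/s

v = 5.37 m/s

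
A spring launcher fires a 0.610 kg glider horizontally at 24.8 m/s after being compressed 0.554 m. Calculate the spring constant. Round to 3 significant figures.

k = 1220 N/m

Spring PE at full compression equals KE at release: ½kx² = ½mv²
k = mv²/x² = (0.610)(24.8)²/(0.554)² = 1222 N/m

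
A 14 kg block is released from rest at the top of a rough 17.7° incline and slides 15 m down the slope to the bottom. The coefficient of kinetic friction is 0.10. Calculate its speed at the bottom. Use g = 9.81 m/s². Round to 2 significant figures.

Work–energy: mg(L sinθ) − μ_k(mg cosθ)L = ½mv²
mgh = mgL sinθ = (14)(9.81)(15)sin17.7° = 626.34 J
W_f = μ_k mg cosθ · L = (0.10)(14)(9.81)cos17.7°·15 = 196.3 J
½mv² = 626.34 − 196.3 = 430.08 J
v = √(2 × 430.08/14) = 7.838 m/s

v = 7.8 m/s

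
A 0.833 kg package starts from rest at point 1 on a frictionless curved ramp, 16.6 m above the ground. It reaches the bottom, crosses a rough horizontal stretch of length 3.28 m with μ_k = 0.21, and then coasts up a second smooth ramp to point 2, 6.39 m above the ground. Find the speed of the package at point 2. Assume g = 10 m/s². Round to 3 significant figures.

v = 13.8 m/s

Energy at 1: mgh₁ = (0.833)(10)(16.6) = 138.28 J
Friction loss: W_f = μ_k mg d = 5.738 J
At 2: ½mv² + mgh₂ = mgh₁ − W_f
½mv² = 138.28 − 5.738 − 53.229 = 79.312 J
v = √(2 × 79.312/0.833) = 13.80 m/s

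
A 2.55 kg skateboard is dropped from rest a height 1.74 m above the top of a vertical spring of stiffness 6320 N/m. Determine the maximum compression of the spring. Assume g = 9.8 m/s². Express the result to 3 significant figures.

Take the reference level at the top of the uncompressed spring. At max compression the skateboard has fallen H + x and is momentarily at rest:
mg(H + x) = ½kx²
½(6320)x² − (2.55)(9.8)x − (2.55)(9.8)(1.74) = 0
3160x² − 24.99x − 43.48 = 0
x = [24.99 + √(624.5 + 549620)]/(2 × 3160) = 0.1213 m

x = 0.121 m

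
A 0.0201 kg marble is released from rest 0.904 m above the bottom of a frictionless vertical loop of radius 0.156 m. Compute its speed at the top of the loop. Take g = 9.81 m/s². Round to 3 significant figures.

Energy conservation: mgh = ½mv_top² + mg(2r)
v_top² = 2g(h − 2r) = 2(9.81)(0.904 − 0.3120) = 11.62
v_top = 3.408 m/s

v = 3.41 m/s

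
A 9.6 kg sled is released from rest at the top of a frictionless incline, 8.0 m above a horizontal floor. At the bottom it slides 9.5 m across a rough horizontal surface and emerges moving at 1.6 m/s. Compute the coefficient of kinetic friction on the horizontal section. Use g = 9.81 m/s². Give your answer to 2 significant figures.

μ_k = 0.83

Energy at the top = energy at the end + work done against friction:
mgh = ½mv² + μ_k m g d
mgh = 753.41 J; ½mv² = 12.288 J
W_f = 753.41 − 12.288 = 741.1 J
μ_k = W_f/(mg·d) = 741.1/(94.18 × 9.5) = 0.8284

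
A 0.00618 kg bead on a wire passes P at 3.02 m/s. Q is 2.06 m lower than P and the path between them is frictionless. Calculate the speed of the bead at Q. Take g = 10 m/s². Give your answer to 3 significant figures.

By conservation of mechanical energy, ½mv₀² + mgh = ½mv²
v² = v₀² + 2gh = (3.02)² + 2(10)(2.06) = 50.320
v = √50.320 = 7.094 m/s

v = 7.09 m/s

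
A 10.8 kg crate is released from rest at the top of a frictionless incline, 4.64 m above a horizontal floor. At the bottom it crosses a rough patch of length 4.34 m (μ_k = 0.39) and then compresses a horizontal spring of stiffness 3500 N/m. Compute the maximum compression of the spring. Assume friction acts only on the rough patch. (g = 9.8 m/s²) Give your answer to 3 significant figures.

x = 0.422 m

Initial energy: E₁ = mgh = (10.8)(9.8)(4.64) = 491.10 J
Friction removes W_f = μ_k mg d = (0.39)(10.8)(9.8)(4.34) = 179.1 J
Energy reaching the spring: E = 491.10 − 179.1 = 311.95 J
At max compression ½kx² = E ⇒ x = √(2E/k) = √(2 × 311.95/3500) = 0.4222 m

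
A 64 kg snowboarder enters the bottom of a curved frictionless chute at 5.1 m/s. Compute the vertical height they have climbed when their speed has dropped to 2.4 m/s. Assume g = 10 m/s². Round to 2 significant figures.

h = 1.0 m

Conservation of energy: ½mv₁² = ½mv₂² + mgh
h = (v₁² − v₂²)/(2g) = (5.1² − 2.4²)/(2 × 10) = 1.012 m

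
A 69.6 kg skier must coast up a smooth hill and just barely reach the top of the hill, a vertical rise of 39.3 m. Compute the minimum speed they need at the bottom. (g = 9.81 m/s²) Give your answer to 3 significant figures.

At the top they are momentarily at rest, so all KE converts to PE: ½mv² = mgh
v = √(2gh) = √(2 × 9.81 × 39.3) = 27.77 m/s

v = 27.8 m/s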